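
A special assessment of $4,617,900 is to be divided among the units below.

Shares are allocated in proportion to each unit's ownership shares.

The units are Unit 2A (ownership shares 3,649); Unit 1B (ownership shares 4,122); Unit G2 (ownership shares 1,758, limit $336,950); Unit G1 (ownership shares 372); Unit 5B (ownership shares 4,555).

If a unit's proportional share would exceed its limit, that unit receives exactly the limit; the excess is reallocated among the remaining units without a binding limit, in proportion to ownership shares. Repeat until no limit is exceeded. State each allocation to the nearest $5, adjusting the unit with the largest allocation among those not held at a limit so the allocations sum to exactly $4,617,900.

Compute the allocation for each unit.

Unit 2A: $1,230,210; Unit 1B: $1,389,675; Unit G2: $336,950; Unit G1: $125,415; Unit 5B: $1,535,650

Total ownership shares = 14,456.
Pro-rata shares before constraints: Unit 2A 1,165,655.58; Unit 1B 1,316,753.17; Unit G2 561,584.68; Unit G1 118,833.62; Unit 5B 1,455,072.95.
Held at cap: Unit G2 ($336,950); balance $4,280,950 reallocated over remaining ownership shares 12,698.
Redistributed shares: Unit 2A 1,230,208.42 → $1,230,210; Unit 1B 1,389,673.64 → $1,389,675; Unit G1 125,414.51 → $125,415; Unit 5B 1,535,653.43 → $1,535,655.
Rounding difference −$5 applied to Unit 5B → $1,535,650.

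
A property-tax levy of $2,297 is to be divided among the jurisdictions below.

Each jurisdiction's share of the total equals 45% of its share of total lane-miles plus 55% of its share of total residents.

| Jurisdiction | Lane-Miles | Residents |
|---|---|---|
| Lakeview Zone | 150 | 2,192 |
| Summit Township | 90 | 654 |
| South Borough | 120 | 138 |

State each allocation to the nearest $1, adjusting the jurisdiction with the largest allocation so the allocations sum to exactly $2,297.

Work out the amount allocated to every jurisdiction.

Totals — lane-miles 360, residents 2,984.
Composite weights (45% lane-miles + 55% residents): Lakeview Zone 0.5915; Summit Township 0.2330; South Borough 0.1754.
Proportional shares: Lakeview Zone 1,358.72; Summit Township 535.30; South Borough 402.98.
Rounded to nearest $1: Lakeview Zone $1,359; Summit Township $535; South Borough $403. Sum = $2,297.
Sum already equals the total — no adjustment.

Lakeview Zone: $1,359 · Summit Township: $535 · South Borough: $403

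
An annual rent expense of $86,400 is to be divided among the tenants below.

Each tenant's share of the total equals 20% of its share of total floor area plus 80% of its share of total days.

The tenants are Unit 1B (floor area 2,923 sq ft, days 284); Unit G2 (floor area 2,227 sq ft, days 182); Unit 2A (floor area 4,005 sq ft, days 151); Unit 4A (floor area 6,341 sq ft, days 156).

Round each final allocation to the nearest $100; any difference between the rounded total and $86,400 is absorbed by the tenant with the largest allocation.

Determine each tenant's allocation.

Floor area total 15,496; days total 773.
Composite weights (20% floor area + 80% days): Unit 1B 0.3316; Unit G2 0.2171; Unit 2A 0.2080; Unit 4A 0.2433.
Unrounded shares: Unit 1B 28,654.18; Unit G2 18,757.44; Unit 2A 17,968.18; Unit 4A 21,020.20.
At nearest $100: Unit 1B $28,700; Unit G2 $18,800; Unit 2A $18,000; Unit 4A $21,000. Sum = $86,500.
Difference $86,400 − $86,500 = −$100 applied to largest allocation (Unit 1B): Unit 1B becomes $28,600.

Unit 1B: $28,600 · Unit G2: $18,800 · Unit 2A: $18,000 · Unit 4A: $21,000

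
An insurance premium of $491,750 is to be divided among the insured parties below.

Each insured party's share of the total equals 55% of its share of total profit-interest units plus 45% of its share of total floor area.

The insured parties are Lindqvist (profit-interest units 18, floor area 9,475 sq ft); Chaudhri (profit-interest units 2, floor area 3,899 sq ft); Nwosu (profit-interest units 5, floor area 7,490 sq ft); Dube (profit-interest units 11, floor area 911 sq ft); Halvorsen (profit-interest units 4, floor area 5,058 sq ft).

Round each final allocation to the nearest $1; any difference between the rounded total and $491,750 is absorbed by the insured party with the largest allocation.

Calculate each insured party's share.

Lindqvist: $199,846 · Chaudhri: $45,678 · Nwosu: $95,577 · Dube: $81,890 · Halvorsen: $68,759

Totals — profit-interest units 40, floor area 26,833.
Blended shares (55% profit-interest units + 45% floor area): Lindqvist 0.4064; Chaudhri 0.0929; Nwosu 0.1944; Dube 0.1665; Halvorsen 0.1398.
Pro-rata amounts: Lindqvist 199,846.95; Chaudhri 45,677.56; Nwosu 95,576.66; Dube 81,890.06; Halvorsen 68,758.77.
Rounded to nearest $1: Lindqvist $199,847; Chaudhri $45,678; Nwosu $95,577; Dube $81,890; Halvorsen $68,759. Sum = $491,751.
Difference $491,750 − $491,751 = −$1 applied to largest allocation (Lindqvist): Lindqvist becomes $199,846.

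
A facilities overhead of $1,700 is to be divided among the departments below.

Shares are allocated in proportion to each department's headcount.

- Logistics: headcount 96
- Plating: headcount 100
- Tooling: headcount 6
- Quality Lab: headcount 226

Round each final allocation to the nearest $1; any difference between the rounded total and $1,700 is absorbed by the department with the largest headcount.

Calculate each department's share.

Headcount total: 96 + 100 + 6 + 226 = 428.
Proportional shares: Logistics 381.31; Plating 397.20; Tooling 23.83; Quality Lab 897.66.
At nearest $1: Logistics $381; Plating $397; Tooling $24; Quality Lab $898. Sum = $1,700.
Rounded total matches; no reconciliation needed.

Logistics: $381 | Plating: $397 | Tooling: $24 | Quality Lab: $898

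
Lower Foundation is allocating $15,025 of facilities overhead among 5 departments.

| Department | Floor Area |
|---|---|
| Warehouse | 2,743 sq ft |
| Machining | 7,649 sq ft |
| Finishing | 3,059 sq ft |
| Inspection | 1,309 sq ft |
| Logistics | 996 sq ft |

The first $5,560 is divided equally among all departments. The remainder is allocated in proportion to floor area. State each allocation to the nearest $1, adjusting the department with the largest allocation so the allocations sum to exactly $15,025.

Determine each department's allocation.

$5,560 shared equally gives $1,112 per department.
Remainder $9,465 by floor area (total 15,756): Warehouse 1,647.78 → $1,648; Machining 4,594.93 → $4,595; Finishing 1,837.61 → $1,838; Inspection 786.35 → $786; Logistics 598.32 → $598.
Totals: Warehouse $1,112 + $1,648 = $2,760; Machining $1,112 + $4,595 = $5,707; Finishing $1,112 + $1,838 = $2,950; Inspection $1,112 + $786 = $1,898; Logistics $1,112 + $598 = $1,710.

Warehouse: $2,760; Machining: $5,707; Finishing: $2,950; Inspection: $1,898; Logistics: $1,710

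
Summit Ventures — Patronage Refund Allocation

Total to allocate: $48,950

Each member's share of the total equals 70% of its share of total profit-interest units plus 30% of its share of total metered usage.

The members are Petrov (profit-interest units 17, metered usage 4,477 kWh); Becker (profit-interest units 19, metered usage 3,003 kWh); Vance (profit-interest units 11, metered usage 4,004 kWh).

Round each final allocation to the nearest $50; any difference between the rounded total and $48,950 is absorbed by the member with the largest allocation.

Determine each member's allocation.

Profit-interest units total 47; metered usage total 11,484.
Blended shares (70% profit-interest units + 30% metered usage): Petrov 0.3701; Becker 0.3614; Vance 0.2684.
Raw shares: Petrov 18,118.62; Becker 17,691.85; Vance 13,139.53.
Rounded to nearest $50: Petrov $18,100; Becker $17,700; Vance $13,150. Sum = $48,950.
Rounded total matches; no reconciliation needed.

Petrov: $18,100 | Becker: $17,700 | Vance: $13,150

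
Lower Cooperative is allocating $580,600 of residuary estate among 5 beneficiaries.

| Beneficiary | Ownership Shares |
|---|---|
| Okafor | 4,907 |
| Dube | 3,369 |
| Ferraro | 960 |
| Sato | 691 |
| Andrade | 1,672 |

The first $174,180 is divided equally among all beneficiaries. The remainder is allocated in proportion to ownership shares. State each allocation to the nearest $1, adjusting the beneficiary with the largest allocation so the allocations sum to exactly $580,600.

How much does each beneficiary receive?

Okafor: $206,773 · Dube: $152,883 · Ferraro: $68,474 · Sato: $59,048 · Andrade: $93,422

First tranche $174,180 split equally: $34,836 each.
Remainder $406,420 by ownership shares (total 11,599): Okafor 171,937.49 → $171,937; Dube 118,047.16 → $118,047; Ferraro 33,637.66 → $33,638; Sato 24,212.11 → $24,212; Andrade 58,585.59 → $58,586.
Totals: Okafor $34,836 + $171,937 = $206,773; Dube $34,836 + $118,047 = $152,883; Ferraro $34,836 + $33,638 = $68,474; Sato $34,836 + $24,212 = $59,048; Andrade $34,836 + $58,586 = $93,422.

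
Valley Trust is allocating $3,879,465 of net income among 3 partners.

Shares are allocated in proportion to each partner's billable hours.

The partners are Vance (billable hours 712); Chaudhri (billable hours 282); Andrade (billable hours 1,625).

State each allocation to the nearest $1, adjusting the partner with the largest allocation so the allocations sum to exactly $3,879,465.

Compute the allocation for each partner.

Vance: $1,054,669 | Chaudhri: $417,720 | Andrade: $2,407,076

Sum of billable hours: 2,619.
Pro-rata amounts: Vance 712/2,619 × $3,879,465 = 1,054,669.37; Chaudhri 282/2,619 × $3,879,465 = 417,720.17; Andrade 1,625/2,619 × $3,879,465 = 2,407,075.46.
After rounding ($1): Vance $1,054,669; Chaudhri $417,720; Andrade $2,407,075. Sum = $3,879,464.
Difference $3,879,465 − $3,879,464 = +$1 applied to largest allocation (Andrade): Andrade becomes $2,407,076.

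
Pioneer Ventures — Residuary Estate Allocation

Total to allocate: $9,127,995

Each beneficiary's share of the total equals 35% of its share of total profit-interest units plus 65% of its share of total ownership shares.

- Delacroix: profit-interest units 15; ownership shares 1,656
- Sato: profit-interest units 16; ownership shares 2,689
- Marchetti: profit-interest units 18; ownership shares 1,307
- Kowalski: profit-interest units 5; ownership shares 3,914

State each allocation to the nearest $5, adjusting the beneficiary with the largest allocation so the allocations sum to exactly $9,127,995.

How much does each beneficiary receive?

Totals — profit-interest units 54, ownership shares 9,566.
Blended shares (35% profit-interest units + 65% ownership shares): Delacroix 0.2097; Sato 0.2864; Marchetti 0.2055; Kowalski 0.2984.
Unrounded shares: Delacroix 1,914,558.09; Sato 2,614,426.88; Marchetti 1,875,583.82; Kowalski 2,723,426.20.
After rounding ($5): Delacroix $1,914,560; Sato $2,614,425; Marchetti $1,875,585; Kowalski $2,723,425. Sum = $9,127,995.
Rounded total matches; no reconciliation needed.

Delacroix: $1,914,560; Sato: $2,614,425; Marchetti: $1,875,585; Kowalski: $2,723,425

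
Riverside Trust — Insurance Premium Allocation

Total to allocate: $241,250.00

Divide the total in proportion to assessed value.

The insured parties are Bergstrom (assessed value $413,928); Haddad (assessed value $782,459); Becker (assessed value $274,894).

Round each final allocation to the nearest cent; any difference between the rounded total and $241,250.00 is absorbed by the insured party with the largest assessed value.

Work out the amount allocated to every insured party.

Bergstrom: $67,872.91 · Haddad: $128,301.96 · Becker: $45,075.13

Sum of assessed value: 413,928 + 782,459 + 274,894 = 1,471,281.
Pro-rata amounts: Bergstrom 67,872.9148; Haddad 128,301.9585; Becker 45,075.1267.
At nearest cent: Bergstrom $67,872.91; Haddad $128,301.96; Becker $45,075.13. Sum = $241,250.00.
Sum already equals the total — no adjustment.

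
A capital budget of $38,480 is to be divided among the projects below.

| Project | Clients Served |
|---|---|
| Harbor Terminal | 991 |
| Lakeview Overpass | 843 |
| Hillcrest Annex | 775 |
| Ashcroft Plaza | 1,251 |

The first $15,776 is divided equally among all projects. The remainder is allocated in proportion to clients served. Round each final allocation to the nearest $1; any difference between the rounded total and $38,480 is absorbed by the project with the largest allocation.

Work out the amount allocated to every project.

Harbor Terminal: $9,773; Lakeview Overpass: $8,902; Hillcrest Annex: $8,502; Ashcroft Plaza: $11,303

$15,776 shared equally gives $3,944 per project.
Remainder $22,704 by clients served (total 3,860): Harbor Terminal 5,828.93 → $5,829; Lakeview Overpass 4,958.41 → $4,958; Hillcrest Annex 4,558.45 → $4,558; Ashcroft Plaza 7,358.21 → $7,358.
Rounding difference +$1 on remainder applied to Ashcroft Plaza.
Totals: Harbor Terminal $3,944 + $5,829 = $9,773; Lakeview Overpass $3,944 + $4,958 = $8,902; Hillcrest Annex $3,944 + $4,558 = $8,502; Ashcroft Plaza $3,944 + $7,359 = $11,303.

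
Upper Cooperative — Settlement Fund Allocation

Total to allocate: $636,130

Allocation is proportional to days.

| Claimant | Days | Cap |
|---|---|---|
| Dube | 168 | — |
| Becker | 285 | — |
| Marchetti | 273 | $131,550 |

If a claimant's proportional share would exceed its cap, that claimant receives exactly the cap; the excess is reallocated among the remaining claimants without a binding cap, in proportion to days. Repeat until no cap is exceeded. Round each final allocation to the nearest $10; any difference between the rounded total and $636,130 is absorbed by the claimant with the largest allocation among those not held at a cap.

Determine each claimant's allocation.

Sum of days: 726.
Proportional shares (ignoring caps): Dube 147,203.64; Becker 249,720.45; Marchetti 239,205.91.
Held at cap: Marchetti ($131,550); residual $504,580 reallocated over remaining days 453.
Shares after redistribution: Dube 187,129.01 → $187,130; Becker 317,450.99 → $317,450.

Dube: $187,130 | Becker: $317,450 | Marchetti: $131,550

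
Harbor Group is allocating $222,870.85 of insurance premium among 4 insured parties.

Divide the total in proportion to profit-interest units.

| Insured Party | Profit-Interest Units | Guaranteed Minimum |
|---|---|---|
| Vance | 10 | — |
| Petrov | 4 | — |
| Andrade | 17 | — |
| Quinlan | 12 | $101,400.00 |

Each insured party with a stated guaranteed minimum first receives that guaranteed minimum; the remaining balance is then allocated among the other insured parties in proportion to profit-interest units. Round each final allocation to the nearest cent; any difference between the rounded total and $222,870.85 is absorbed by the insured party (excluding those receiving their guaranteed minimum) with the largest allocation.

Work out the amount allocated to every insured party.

Fund the minimums — Quinlan $101,400.00. Remaining pool $121,470.85.
Remaining pool split over remaining profit-interest units 31: Vance 39,184.1452 → $39,184.15; Petrov 15,673.6581 → $15,673.66; Andrade 66,613.0468 → $66,613.05.
Rounding difference −$0.01 applied to Andrade → $66,613.04.

Vance: $39,184.15; Petrov: $15,673.66; Andrade: $66,613.04; Quinlan: $101,400.00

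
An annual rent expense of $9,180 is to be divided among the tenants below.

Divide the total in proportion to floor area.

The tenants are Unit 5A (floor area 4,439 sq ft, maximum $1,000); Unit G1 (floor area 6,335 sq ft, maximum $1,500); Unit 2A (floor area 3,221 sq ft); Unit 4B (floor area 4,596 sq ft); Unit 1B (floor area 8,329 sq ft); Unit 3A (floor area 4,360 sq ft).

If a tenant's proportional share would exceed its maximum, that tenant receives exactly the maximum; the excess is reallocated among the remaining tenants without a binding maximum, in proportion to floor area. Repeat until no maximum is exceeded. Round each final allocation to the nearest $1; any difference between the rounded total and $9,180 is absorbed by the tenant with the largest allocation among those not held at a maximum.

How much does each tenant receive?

Unit 5A: $1,000; Unit G1: $1,500; Unit 2A: $1,049; Unit 4B: $1,497; Unit 1B: $2,714; Unit 3A: $1,420

Combined floor area = 31,280.
Proportional shares (ignoring caps): Unit 5A 1,302.75; Unit G1 1,859.18; Unit 2A 945.29; Unit 4B 1,348.83; Unit 1B 2,444.38; Unit 3A 1,279.57.
Held at cap: Unit 5A ($1,000), Unit G1 ($1,500); residual $6,680 reallocated over remaining floor area 20,506.
Remaining shares: Unit 2A 1,049.27 → $1,049; Unit 4B 1,497.19 → $1,497; Unit 1B 2,713.24 → $2,713; Unit 3A 1,420.31 → $1,420.
Rounding difference +$1 applied to Unit 1B → $2,714.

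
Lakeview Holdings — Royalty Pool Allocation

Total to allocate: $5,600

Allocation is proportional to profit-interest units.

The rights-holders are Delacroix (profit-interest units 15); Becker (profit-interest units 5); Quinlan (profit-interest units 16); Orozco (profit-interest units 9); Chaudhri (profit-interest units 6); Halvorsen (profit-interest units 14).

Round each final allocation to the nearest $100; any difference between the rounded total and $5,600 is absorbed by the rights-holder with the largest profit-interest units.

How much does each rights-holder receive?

Delacroix: $1,300; Becker: $400; Quinlan: $1,400; Orozco: $800; Chaudhri: $500; Halvorsen: $1,200

Profit-interest units total: 15 + 5 + 16 + 9 + 6 + 14 = 65.
Raw shares: Delacroix 1,292.31; Becker 430.77; Quinlan 1,378.46; Orozco 775.38; Chaudhri 516.92; Halvorsen 1,206.15.
Rounded to nearest $100: Delacroix $1,300; Becker $400; Quinlan $1,400; Orozco $800; Chaudhri $500; Halvorsen $1,200. Sum = $5,600.
Rounded total matches; no reconciliation needed.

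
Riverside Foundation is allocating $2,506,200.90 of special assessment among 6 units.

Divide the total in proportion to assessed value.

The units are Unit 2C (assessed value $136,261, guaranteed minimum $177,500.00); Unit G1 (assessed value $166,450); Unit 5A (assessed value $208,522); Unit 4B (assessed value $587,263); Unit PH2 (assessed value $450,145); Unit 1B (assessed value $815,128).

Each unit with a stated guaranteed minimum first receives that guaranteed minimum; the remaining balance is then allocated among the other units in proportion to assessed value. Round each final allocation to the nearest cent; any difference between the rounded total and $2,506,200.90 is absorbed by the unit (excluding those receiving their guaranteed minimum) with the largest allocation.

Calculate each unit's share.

Unit 2C: $177,500.00 | Unit G1: $174,011.62 | Unit 5A: $217,994.89 | Unit 4B: $613,941.62 | Unit PH2: $470,594.52 | Unit 1B: $852,158.25

Minimums first: Unit 2C $177,500.00. Balance $2,328,700.90.
Balance split over remaining assessed value 2,227,508: Unit G1 174,011.6151 → $174,011.62; Unit 5A 217,994.8934 → $217,994.89; Unit 4B 613,941.6229 → $613,941.62; Unit PH2 470,594.5238 → $470,594.52; Unit 1B 852,158.2446 → $852,158.24.
Rounding difference +$0.01 applied to Unit 1B → $852,158.25.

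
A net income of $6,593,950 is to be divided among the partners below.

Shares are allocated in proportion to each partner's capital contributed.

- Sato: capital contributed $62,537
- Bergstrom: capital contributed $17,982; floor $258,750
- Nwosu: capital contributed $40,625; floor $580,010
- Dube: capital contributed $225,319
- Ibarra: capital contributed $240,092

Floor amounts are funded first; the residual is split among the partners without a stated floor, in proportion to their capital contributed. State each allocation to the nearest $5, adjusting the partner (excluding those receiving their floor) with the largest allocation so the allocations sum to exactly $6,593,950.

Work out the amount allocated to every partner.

Fund the minimums — Bergstrom $258,750; Nwosu $580,010. Balance $5,755,190.
Balance split over remaining capital contributed 527,948: Sato 681,719.25 → $681,720; Dube 2,456,214.73 → $2,456,215; Ibarra 2,617,256.01 → $2,617,255.

Sato: $681,720 · Bergstrom: $258,750 · Nwosu: $580,010 · Dube: $2,456,215 · Ibarra: $2,617,255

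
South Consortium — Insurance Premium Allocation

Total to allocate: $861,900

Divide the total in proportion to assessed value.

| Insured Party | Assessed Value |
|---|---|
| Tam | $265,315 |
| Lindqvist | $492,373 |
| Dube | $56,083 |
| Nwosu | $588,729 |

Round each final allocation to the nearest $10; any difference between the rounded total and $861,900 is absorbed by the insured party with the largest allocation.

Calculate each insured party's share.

Tam: $163,050 · Lindqvist: $302,590 · Dube: $34,470 · Nwosu: $361,790

Assessed value total: 1,402,500.
Pro-rata amounts: Tam 265,315/1,402,500 × $861,900 = 163,048.13; Lindqvist 492,373/1,402,500 × $861,900 = 302,585.59; Dube 56,083/1,402,500 × $861,900 = 34,465.55; Nwosu 588,729/1,402,500 × $861,900 = 361,800.73.
Rounded to nearest $10: Tam $163,050; Lindqvist $302,590; Dube $34,470; Nwosu $361,800. Sum = $861,910.
Difference $861,900 − $861,910 = −$10 applied to largest allocation (Nwosu): Nwosu becomes $361,790.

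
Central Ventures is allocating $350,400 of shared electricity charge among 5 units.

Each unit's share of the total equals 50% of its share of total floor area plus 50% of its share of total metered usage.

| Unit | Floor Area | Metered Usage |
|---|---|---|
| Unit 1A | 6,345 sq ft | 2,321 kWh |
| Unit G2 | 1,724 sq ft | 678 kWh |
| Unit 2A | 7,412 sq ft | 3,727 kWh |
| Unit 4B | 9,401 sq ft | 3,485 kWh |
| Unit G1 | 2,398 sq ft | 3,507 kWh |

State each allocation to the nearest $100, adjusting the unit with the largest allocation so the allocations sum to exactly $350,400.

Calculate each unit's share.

Totals — floor area 27,280, metered usage 13,718.
Combined weights (50% floor area + 50% metered usage): Unit 1A 0.2009; Unit G2 0.0563; Unit 2A 0.2717; Unit 4B 0.2993; Unit G1 0.1718.
Unrounded shares: Unit 1A 70,392.16; Unit G2 19,731.13; Unit 2A 95,201.53; Unit 4B 104,884.74; Unit G1 60,190.44.
At nearest $100: Unit 1A $70,400; Unit G2 $19,700; Unit 2A $95,200; Unit 4B $104,900; Unit G1 $60,200. Sum = $350,400.
Sum already equals the total — no adjustment.

Unit 1A: $70,400 · Unit G2: $19,700 · Unit 2A: $95,200 · Unit 4B: $104,900 · Unit G1: $60,200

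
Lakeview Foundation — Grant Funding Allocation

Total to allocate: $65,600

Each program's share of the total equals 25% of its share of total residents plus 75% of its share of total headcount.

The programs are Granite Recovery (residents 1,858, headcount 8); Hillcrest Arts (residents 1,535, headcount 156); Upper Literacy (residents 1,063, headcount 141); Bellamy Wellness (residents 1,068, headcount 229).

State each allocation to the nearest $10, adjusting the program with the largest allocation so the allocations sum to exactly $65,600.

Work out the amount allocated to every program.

Residents total 5,524; headcount total 534.
Combined weights (25% residents + 75% headcount): Granite Recovery 0.0953; Hillcrest Arts 0.2886; Upper Literacy 0.2461; Bellamy Wellness 0.3700.
Unrounded shares: Granite Recovery 6,253.23; Hillcrest Arts 18,930.24; Upper Literacy 16,146.91; Bellamy Wellness 24,269.62.
Rounded to nearest $10: Granite Recovery $6,250; Hillcrest Arts $18,930; Upper Literacy $16,150; Bellamy Wellness $24,270. Sum = $65,600.
Sum already equals the total — no adjustment.

Granite Recovery: $6,250 · Hillcrest Arts: $18,930 · Upper Literacy: $16,150 · Bellamy Wellness: $24,270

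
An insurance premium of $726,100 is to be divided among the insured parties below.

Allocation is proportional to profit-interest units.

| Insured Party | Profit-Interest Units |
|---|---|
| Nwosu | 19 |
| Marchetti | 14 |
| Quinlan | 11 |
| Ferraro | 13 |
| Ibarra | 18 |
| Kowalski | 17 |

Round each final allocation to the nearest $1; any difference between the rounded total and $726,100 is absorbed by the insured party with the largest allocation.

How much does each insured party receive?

Nwosu: $149,956; Marchetti: $110,493; Quinlan: $86,816; Ferraro: $102,601; Ibarra: $142,063; Kowalski: $134,171

Profit-interest units total: 92.
Unrounded shares: Nwosu 19/92 × $726,100 = 149,955.43; Marchetti 14/92 × $726,100 = 110,493.48; Quinlan 11/92 × $726,100 = 86,816.30; Ferraro 13/92 × $726,100 = 102,601.09; Ibarra 18/92 × $726,100 = 142,063.04; Kowalski 17/92 × $726,100 = 134,170.65.
Rounded to nearest $1: Nwosu $149,955; Marchetti $110,493; Quinlan $86,816; Ferraro $102,601; Ibarra $142,063; Kowalski $134,171. Sum = $726,099.
Difference $726,100 − $726,099 = +$1 applied to largest allocation (Nwosu): Nwosu becomes $149,956.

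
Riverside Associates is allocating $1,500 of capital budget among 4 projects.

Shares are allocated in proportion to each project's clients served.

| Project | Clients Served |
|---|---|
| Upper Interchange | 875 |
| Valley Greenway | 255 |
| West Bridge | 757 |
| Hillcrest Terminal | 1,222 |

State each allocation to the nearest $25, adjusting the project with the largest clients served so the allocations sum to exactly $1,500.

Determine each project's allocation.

Total clients served = 3,109.
Pro-rata amounts: Upper Interchange 875/3,109 × $1,500 = 422.16; Valley Greenway 255/3,109 × $1,500 = 123.03; West Bridge 757/3,109 × $1,500 = 365.23; Hillcrest Terminal 1,222/3,109 × $1,500 = 589.58.
At nearest $25: Upper Interchange $425; Valley Greenway $125; West Bridge $375; Hillcrest Terminal $600. Sum = $1,525.
Difference $1,500 − $1,525 = −$25 applied to largest clients served (Hillcrest Terminal): Hillcrest Terminal becomes $575.

Upper Interchange: $425 · Valley Greenway: $125 · West Bridge: $375 · Hillcrest Terminal: $575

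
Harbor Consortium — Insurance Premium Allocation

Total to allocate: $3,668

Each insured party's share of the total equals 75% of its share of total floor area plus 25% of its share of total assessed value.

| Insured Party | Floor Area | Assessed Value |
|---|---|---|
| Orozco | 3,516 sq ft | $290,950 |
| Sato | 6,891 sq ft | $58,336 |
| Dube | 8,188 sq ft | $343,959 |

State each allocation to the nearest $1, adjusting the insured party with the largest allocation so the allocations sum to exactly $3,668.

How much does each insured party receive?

Orozco: $905 | Sato: $1,097 | Dube: $1,666

Totals — floor area 18,595, assessed value 693,245.
Blended shares (75% floor area + 25% assessed value): Orozco 0.2467; Sato 0.2990; Dube 0.4543.
Proportional shares: Orozco 905.03; Sato 1,096.64; Dube 1,666.33.
Rounded to nearest $1: Orozco $905; Sato $1,097; Dube $1,666. Sum = $3,668.
Sum already equals the total — no adjustment.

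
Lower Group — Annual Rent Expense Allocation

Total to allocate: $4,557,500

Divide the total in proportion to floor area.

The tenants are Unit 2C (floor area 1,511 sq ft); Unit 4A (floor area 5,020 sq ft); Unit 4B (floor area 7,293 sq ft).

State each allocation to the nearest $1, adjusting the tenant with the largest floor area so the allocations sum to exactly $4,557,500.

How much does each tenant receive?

Unit 2C: $498,147; Unit 4A: $1,654,995; Unit 4B: $2,404,358

Combined floor area = 1,511 + 5,020 + 7,293 = 13,824.
Proportional shares: Unit 2C 498,146.88; Unit 4A 1,654,994.94; Unit 4B 2,404,358.18.
Rounded to nearest $1: Unit 2C $498,147; Unit 4A $1,654,995; Unit 4B $2,404,358. Sum = $4,557,500.
Rounded total matches; no reconciliation needed.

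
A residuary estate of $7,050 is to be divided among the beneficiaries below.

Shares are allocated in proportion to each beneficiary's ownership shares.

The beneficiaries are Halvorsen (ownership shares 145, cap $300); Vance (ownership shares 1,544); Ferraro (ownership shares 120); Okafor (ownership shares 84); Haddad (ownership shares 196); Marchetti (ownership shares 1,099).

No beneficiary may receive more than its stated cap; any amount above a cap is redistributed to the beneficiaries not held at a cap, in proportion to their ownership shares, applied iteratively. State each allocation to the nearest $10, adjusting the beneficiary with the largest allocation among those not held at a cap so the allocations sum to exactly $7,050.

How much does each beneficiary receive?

Halvorsen: $300 · Vance: $3,420 · Ferraro: $270 · Okafor: $190 · Haddad: $430 · Marchetti: $2,440

Ownership shares total: 3,188.
Unconstrained shares: Halvorsen 320.66; Vance 3,414.43; Ferraro 265.37; Okafor 185.76; Haddad 433.44; Marchetti 2,430.35.
Cap binds for Halvorsen ($300); residual $6,750 reallocated over remaining ownership shares 3,043.
Shares after redistribution: Vance 3,424.91 → $3,420; Ferraro 266.18 → $270; Okafor 186.33 → $190; Haddad 434.77 → $430; Marchetti 2,437.81 → $2,440.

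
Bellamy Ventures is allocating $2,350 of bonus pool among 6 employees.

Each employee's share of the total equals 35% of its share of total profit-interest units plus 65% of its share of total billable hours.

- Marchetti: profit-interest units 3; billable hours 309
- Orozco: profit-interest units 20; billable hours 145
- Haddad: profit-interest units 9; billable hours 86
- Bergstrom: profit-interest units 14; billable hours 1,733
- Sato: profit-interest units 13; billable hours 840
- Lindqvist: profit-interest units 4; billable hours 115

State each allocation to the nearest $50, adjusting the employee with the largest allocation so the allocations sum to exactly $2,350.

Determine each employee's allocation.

Totals — profit-interest units 63, billable hours 3,228.
Composite weights (35% profit-interest units + 65% billable hours): Marchetti 0.0789; Orozco 0.1403; Haddad 0.0673; Bergstrom 0.4267; Sato 0.2414; Lindqvist 0.0454.
Pro-rata amounts: Marchetti 185.39; Orozco 329.73; Haddad 158.20; Bergstrom 1,002.84; Sato 567.21; Lindqvist 106.64.
Rounded to nearest $50: Marchetti $200; Orozco $350; Haddad $150; Bergstrom $1,000; Sato $550; Lindqvist $100. Sum = $2,350.
No rounding difference to absorb.

Marchetti: $200 · Orozco: $350 · Haddad: $150 · Bergstrom: $1,000 · Sato: $550 · Lindqvist: $100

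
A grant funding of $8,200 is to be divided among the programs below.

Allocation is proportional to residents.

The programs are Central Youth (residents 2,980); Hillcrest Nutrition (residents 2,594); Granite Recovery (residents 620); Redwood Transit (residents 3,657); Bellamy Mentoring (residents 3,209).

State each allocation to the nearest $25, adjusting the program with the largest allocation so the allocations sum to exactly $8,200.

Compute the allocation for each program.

Combined residents = 13,060.
Proportional shares: Central Youth 2,980/13,060 × $8,200 = 1,871.06; Hillcrest Nutrition 2,594/13,060 × $8,200 = 1,628.70; Granite Recovery 620/13,060 × $8,200 = 389.28; Redwood Transit 3,657/13,060 × $8,200 = 2,296.13; Bellamy Mentoring 3,209/13,060 × $8,200 = 2,014.84.
Rounded to nearest $25: Central Youth $1,875; Hillcrest Nutrition $1,625; Granite Recovery $400; Redwood Transit $2,300; Bellamy Mentoring $2,025. Sum = $8,225.
Difference $8,200 − $8,225 = −$25 applied to largest allocation (Redwood Transit): Redwood Transit becomes $2,275.

Central Youth: $1,875; Hillcrest Nutrition: $1,625; Granite Recovery: $400; Redwood Transit: $2,275; Bellamy Mentoring: $2,025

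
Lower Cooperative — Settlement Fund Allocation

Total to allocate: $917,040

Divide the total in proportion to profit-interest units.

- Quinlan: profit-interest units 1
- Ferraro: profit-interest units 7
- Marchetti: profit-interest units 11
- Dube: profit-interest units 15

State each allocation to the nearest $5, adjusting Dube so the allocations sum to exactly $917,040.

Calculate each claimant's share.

Quinlan: $26,970; Ferraro: $188,800; Marchetti: $296,690; Dube: $404,580

Combined profit-interest units = 34.
Pro-rata amounts: Quinlan 1/34 × $917,040 = 26,971.76; Ferraro 7/34 × $917,040 = 188,802.35; Marchetti 11/34 × $917,040 = 296,689.41; Dube 15/34 × $917,040 = 404,576.47.
At nearest $5: Quinlan $26,970; Ferraro $188,800; Marchetti $296,690; Dube $404,575. Sum = $917,035.
Difference $917,040 − $917,035 = +$5 applied to Dube: Dube becomes $404,580.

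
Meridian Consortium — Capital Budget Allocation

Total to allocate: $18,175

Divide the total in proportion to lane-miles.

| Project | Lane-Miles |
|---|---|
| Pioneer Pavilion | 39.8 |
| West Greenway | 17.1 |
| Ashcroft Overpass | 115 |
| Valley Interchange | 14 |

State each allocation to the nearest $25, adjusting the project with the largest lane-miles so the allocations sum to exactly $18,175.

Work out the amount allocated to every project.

Lane-miles total: 185.9.
Proportional shares: Pioneer Pavilion 39.8/185.9 × $18,175 = 3,891.15; West Greenway 17.1/185.9 × $18,175 = 1,671.83; Ashcroft Overpass 115/185.9 × $18,175 = 11,243.28; Valley Interchange 14/185.9 × $18,175 = 1,368.75.
After rounding ($25): Pioneer Pavilion $3,900; West Greenway $1,675; Ashcroft Overpass $11,250; Valley Interchange $1,375. Sum = $18,200.
Difference $18,175 − $18,200 = −$25 applied to largest lane-miles (Ashcroft Overpass): Ashcroft Overpass becomes $11,225.

Pioneer Pavilion: $3,900 · West Greenway: $1,675 · Ashcroft Overpass: $11,225 · Valley Interchange: $1,375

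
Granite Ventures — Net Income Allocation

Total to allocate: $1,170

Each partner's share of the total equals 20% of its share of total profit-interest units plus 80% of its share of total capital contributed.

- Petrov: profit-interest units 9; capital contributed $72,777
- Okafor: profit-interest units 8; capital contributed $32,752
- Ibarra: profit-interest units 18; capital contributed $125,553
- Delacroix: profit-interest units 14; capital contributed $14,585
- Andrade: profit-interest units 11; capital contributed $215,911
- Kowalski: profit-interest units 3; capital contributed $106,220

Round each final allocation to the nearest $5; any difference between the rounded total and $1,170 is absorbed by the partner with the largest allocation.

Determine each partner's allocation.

Petrov: $155; Okafor: $85; Ibarra: $275; Delacroix: $75; Andrade: $395; Kowalski: $185

Profit-interest units total 63; capital contributed total 567,798.
Combined weights (20% profit-interest units + 80% capital contributed): Petrov 0.1311; Okafor 0.0715; Ibarra 0.2340; Delacroix 0.0650; Andrade 0.3391; Kowalski 0.1592.
Pro-rata amounts: Petrov 153.40; Okafor 83.71; Ibarra 273.83; Delacroix 76.04; Andrade 396.78; Kowalski 186.24.
At nearest $5: Petrov $155; Okafor $85; Ibarra $275; Delacroix $75; Andrade $395; Kowalski $185. Sum = $1,170.
No rounding difference to absorb.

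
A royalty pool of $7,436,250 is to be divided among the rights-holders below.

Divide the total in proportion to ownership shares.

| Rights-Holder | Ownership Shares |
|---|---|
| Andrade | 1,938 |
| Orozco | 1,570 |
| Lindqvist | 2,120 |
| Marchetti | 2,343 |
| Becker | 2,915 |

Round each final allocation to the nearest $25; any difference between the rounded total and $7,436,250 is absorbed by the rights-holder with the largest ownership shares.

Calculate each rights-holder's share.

Sum of ownership shares: 1,938 + 1,570 + 2,120 + 2,343 + 2,915 = 10,886.
Pro-rata amounts: Andrade 1,323,851.97; Orozco 1,072,470.37; Lindqvist 1,448,176.56; Marchetti 1,600,508.34; Becker 1,991,242.77.
At nearest $25: Andrade $1,323,850; Orozco $1,072,475; Lindqvist $1,448,175; Marchetti $1,600,500; Becker $1,991,250. Sum = $7,436,250.
Sum already equals the total — no adjustment.

Andrade: $1,323,850; Orozco: $1,072,475; Lindqvist: $1,448,175; Marchetti: $1,600,500; Becker: $1,991,250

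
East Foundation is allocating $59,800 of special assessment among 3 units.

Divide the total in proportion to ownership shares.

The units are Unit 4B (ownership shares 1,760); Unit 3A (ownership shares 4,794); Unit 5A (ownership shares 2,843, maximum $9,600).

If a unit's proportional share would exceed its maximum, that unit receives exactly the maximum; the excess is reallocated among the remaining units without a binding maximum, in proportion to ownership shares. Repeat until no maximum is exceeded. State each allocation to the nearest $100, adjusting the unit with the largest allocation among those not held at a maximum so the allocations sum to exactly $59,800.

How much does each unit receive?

Combined ownership shares = 9,397.
Pro-rata shares before constraints: Unit 4B 11,200.17; Unit 3A 30,507.74; Unit 5A 18,092.09.
Capped: Unit 5A ($9,600); remaining pool $50,200 reallocated over remaining ownership shares 6,554.
Remaining shares: Unit 4B 13,480.62 → $13,500; Unit 3A 36,719.38 → $36,700.

Unit 4B: $13,500 | Unit 3A: $36,700 | Unit 5A: $9,600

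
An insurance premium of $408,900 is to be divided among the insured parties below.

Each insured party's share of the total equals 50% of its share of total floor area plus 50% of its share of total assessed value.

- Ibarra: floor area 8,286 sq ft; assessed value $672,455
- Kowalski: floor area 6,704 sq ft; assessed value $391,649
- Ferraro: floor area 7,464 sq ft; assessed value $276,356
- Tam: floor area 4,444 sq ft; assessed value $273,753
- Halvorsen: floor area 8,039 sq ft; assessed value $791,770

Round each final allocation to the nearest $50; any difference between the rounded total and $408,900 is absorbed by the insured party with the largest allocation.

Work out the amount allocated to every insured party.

Floor area total 34,937; assessed value total 2,405,983.
Composite weights (50% floor area + 50% assessed value): Ibarra 0.2583; Kowalski 0.1773; Ferraro 0.1643; Tam 0.1205; Halvorsen 0.2796.
Pro-rata amounts: Ibarra 105,631.67; Kowalski 72,512.19; Ferraro 67,162.58; Tam 49,268.46; Halvorsen 114,325.10.
Rounded to nearest $50: Ibarra $105,650; Kowalski $72,500; Ferraro $67,150; Tam $49,250; Halvorsen $114,350. Sum = $408,900.
No rounding difference to absorb.

Ibarra: $105,650; Kowalski: $72,500; Ferraro: $67,150; Tam: $49,250; Halvorsen: $114,350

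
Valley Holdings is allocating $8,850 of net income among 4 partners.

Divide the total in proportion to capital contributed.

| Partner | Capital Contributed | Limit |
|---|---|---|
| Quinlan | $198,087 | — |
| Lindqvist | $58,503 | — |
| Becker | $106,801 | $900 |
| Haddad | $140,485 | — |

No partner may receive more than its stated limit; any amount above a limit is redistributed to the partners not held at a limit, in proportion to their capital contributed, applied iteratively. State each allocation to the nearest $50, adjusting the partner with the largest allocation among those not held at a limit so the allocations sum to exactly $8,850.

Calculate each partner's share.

Quinlan: $4,000; Lindqvist: $1,150; Becker: $900; Haddad: $2,800

Combined capital contributed = 503,876.
Unconstrained shares: Quinlan 3,479.17; Lindqvist 1,027.54; Becker 1,875.84; Haddad 2,467.46.
Held at cap: Becker ($900); balance $7,950 reallocated over remaining capital contributed 397,075.
Remaining shares: Quinlan 3,965.98 → $3,950; Lindqvist 1,171.31 → $1,150; Haddad 2,812.71 → $2,800.
Rounding difference +$50 applied to Quinlan → $4,000.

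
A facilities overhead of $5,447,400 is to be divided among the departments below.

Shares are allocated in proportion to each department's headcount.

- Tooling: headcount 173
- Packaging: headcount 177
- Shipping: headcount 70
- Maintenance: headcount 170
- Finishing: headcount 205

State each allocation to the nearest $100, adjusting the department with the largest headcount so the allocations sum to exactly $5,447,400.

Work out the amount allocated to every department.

Headcount total: 173 + 177 + 70 + 170 + 205 = 795.
Pro-rata amounts: Tooling 1,185,409.06; Packaging 1,212,817.36; Shipping 479,645.28; Maintenance 1,164,852.83; Finishing 1,404,675.47.
Rounded to nearest $100: Tooling $1,185,400; Packaging $1,212,800; Shipping $479,600; Maintenance $1,164,900; Finishing $1,404,700. Sum = $5,447,400.
Rounded total matches; no reconciliation needed.

Tooling: $1,185,400; Packaging: $1,212,800; Shipping: $479,600; Maintenance: $1,164,900; Finishing: $1,404,700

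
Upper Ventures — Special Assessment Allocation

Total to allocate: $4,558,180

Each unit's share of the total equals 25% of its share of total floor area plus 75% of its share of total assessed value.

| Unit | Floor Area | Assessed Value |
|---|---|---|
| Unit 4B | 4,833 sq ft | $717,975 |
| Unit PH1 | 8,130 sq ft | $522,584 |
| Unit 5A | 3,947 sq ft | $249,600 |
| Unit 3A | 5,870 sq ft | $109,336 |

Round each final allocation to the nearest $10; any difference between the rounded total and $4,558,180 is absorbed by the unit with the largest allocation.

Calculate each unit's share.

Unit 4B: $1,776,310 · Unit PH1: $1,523,620 · Unit 5A: $730,920 · Unit 3A: $527,330

Totals — floor area 22,780, assessed value 1,599,495.
Composite weights (25% floor area + 75% assessed value): Unit 4B 0.3897; Unit PH1 0.3343; Unit 5A 0.1604; Unit 3A 0.1157.
Pro-rata amounts: Unit 4B 1,776,309.01; Unit PH1 1,523,624.51; Unit 5A 730,919.87; Unit 3A 527,326.62.
After rounding ($10): Unit 4B $1,776,310; Unit PH1 $1,523,620; Unit 5A $730,920; Unit 3A $527,330. Sum = $4,558,180.
Sum already equals the total — no adjustment.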